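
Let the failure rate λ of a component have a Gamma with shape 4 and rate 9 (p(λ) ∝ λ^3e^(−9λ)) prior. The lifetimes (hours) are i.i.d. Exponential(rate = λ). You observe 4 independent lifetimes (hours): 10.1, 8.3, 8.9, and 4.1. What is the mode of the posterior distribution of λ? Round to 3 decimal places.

λ̂_MAP = 0.173

The Exponential(rate=λ) likelihood is ∝ λ^n e^(−λΣtᵢ). Here n = 4 and Σtᵢ = 10.1 + 8.3 + 8.9 + 4.1 = 31.4.
Posterior ∝ λ^3e^(−9λ) · λ^4e^(−31.4λ) = λ^7e^(−40.4λ), i.e. Gamma(8, 40.4).
Mode = (a−1)/b = 7/40.4 ≈ 0.173.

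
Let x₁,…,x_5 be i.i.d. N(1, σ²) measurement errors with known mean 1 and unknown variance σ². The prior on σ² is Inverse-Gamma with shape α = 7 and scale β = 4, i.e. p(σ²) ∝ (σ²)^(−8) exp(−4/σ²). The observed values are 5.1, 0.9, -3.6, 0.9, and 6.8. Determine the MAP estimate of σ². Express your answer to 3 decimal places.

Sum of squared deviations about the known mean: SS = (5.1−1)² + (0.9−1)² + (-3.6−1)² + (0.9−1)² + (6.8−1)² = 71.63.
The Normal likelihood contributes (σ²)^(−n/2) exp(−SS/(2σ²)), so the posterior is Inverse-Gamma(α + n/2, β + SS/2) = Inverse-Gamma(9.5, 39.815).
The mode of Inverse-Gamma(a, b) is b/(a+1) = 39.815/10.5 ≈ 3.792.

σ̂²_MAP = 3.792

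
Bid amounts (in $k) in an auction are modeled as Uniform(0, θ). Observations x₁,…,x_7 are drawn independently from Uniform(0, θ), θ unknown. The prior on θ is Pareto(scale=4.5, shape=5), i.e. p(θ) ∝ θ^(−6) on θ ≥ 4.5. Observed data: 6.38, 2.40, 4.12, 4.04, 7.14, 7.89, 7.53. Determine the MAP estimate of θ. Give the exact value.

θ̂_MAP = 7.89

The Uniform(0, θ) likelihood is θ^(−n) for θ ≥ max(xᵢ), zero otherwise. Here max(xᵢ) = 7.89.
Posterior ∝ θ^(−6) · θ^(−7) = θ^(−13) on θ ≥ max(4.5, 7.89) = 7.89.
This density is strictly decreasing in θ, so the posterior mode lies at the lower boundary of the support.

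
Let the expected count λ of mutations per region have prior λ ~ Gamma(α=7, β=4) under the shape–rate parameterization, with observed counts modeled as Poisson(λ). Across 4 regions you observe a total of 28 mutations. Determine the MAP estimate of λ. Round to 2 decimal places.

λ̂_MAP = 4.25

Σxᵢ = 28, n = 4.
Posterior ∝ λ^6e^(−4λ) · λ^28e^(−4λ) = λ^34e^(−8λ), i.e. Gamma(shape=35, rate=8).
The mode of a Gamma(a, b) with a ≥ 1 (shape–rate) is (a−1)/b = 34/8 ≈ 4.25.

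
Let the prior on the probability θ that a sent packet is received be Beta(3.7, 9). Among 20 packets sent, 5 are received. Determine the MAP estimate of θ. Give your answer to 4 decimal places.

θ̂_MAP = 0.2508

Prior: Beta(3.7, 9).
Data: 5 successes in 20 trials. The binomial likelihood contributes θ^5(1−θ)^15, so the posterior is Beta(3.7+5, 9+15) = Beta(8.7, 24).
For Beta(a, b) with a, b > 1 the mode is (a−1)/(a+b−2) = 7.7/30.7 ≈ 0.2508.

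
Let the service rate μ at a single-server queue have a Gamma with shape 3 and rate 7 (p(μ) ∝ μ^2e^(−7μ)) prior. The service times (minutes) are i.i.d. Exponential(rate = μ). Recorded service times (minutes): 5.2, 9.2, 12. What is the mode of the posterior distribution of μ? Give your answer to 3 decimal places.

The Exponential(rate=μ) likelihood is ∝ μ^n e^(−μΣtᵢ). Here n = 3 and Σtᵢ = 5.2 + 9.2 + 12 = 26.4.
Posterior ∝ μ^2e^(−7μ) · μ^3e^(−26.4μ) = μ^5e^(−33.4μ), i.e. Gamma(6, 33.4).
Mode = (a−1)/b = 5/33.4 ≈ 0.150.

μ̂_MAP = 0.150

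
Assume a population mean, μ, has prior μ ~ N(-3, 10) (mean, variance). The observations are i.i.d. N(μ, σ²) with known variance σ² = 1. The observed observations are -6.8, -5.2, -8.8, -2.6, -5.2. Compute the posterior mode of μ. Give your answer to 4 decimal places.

μ̂_MAP = -5.6667

n = 5; x̄ = ((-6.8) + (-5.2) + (-8.8) + (-2.6) + (-5.2))/5 = -28.6/5 = -5.72.
For a Normal prior and Normal likelihood with known variance, the posterior is Normal; its mode equals its mean, the precision-weighted average.
Prior precision 1/σ₀² = 1/10 = 0.1; data precision n/σ² = 5/1 = 5.
μ̂ = (0.1·(-3) + 5·(-5.72)) / (0.1 + 5) = (-28.9)/5.1 = -17/3 ≈ -5.6667.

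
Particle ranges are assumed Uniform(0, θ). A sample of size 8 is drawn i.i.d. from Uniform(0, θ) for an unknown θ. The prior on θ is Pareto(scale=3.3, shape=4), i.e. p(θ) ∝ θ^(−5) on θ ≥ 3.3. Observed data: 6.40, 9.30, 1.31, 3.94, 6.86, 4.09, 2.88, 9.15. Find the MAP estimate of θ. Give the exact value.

θ̂_MAP = 9.30

The Uniform(0, θ) likelihood is θ^(−n) for θ ≥ max(xᵢ), zero otherwise. Here max(xᵢ) = 9.30.
Posterior ∝ θ^(−5) · θ^(−8) = θ^(−13) on θ ≥ max(3.3, 9.30) = 9.30.
This density is strictly decreasing in θ, so the posterior mode lies at the lower boundary of the support.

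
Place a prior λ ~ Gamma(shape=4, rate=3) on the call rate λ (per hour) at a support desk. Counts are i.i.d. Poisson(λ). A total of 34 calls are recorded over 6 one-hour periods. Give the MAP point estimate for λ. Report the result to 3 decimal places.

λ̂_MAP = 4.111

Σxᵢ = 34, n = 6.
Posterior ∝ λ^3e^(−3λ) · λ^34e^(−6λ) = λ^37e^(−9λ), i.e. Gamma(shape=38, rate=9).
The mode of a Gamma(a, b) with a ≥ 1 (shape–rate) is (a−1)/b = 37/9 ≈ 4.111.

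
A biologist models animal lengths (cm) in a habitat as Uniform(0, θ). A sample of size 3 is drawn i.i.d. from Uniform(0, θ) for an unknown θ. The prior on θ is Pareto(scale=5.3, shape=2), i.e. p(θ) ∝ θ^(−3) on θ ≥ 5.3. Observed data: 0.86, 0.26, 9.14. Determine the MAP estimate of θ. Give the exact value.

The Uniform(0, θ) likelihood is θ^(−n) for θ ≥ max(xᵢ), zero otherwise. Here max(xᵢ) = 9.14.
Posterior ∝ θ^(−3) · θ^(−3) = θ^(−6) on θ ≥ max(5.3, 9.14) = 9.14.
This density is strictly decreasing in θ, so the posterior mode lies at the lower boundary of the support.

θ̂_MAP = 9.14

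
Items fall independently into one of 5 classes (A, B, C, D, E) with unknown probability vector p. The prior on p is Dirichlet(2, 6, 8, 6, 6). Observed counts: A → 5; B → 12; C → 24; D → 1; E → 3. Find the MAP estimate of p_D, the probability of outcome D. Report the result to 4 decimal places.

The posterior is Dirichlet(αᵢ + nᵢ) = Dirichlet(7, 18, 32, 7, 9).
For a Dirichlet(a₁,…,a_K) with all aᵢ > 1, the mode has j-th component (aⱼ − 1)/(Σaᵢ − K).
Here Σaᵢ = 73 and K = 5, so p_D = (7 − 1)/(73 − 5) = 6/68 ≈ 0.0882.

MAP estimate of p_D = 0.0882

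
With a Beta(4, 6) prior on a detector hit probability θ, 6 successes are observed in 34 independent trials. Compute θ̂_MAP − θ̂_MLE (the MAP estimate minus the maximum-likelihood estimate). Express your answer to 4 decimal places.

Posterior is Beta(10, 34); MAP = (10−1)/(44−2) = 9/42 ≈ 0.21429.
MLE ignores the prior: θ̂_MLE = k/n = 6/34 ≈ 0.17647.
Difference = 9/42 − 6/34 = 9/238 ≈ 0.0378.

MAP − MLE = 0.0378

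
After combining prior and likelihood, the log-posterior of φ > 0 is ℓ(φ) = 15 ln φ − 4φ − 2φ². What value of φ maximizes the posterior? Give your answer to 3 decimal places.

φ̂_MAP = 1.500

ℓ'(φ) = 15/φ − 4 − 4φ. Setting this to zero and multiplying by φ: 4φ² + 4φ − 15 = 0.
φ = (−4 + √(4² + 4·4·15)) / (2·4) = (−4 + √256) / 8 = (−4 + 16)/8 = 3/2.
ℓ''(φ) = −15/φ² − 4 < 0, confirming a maximum.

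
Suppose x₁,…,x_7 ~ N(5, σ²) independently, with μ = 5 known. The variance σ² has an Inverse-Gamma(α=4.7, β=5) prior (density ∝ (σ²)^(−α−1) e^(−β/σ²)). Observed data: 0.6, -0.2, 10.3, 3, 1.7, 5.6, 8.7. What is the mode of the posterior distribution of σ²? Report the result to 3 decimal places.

σ̂²_MAP = 6.165

Sum of squared deviations about the known mean: SS = (0.6−5)² + (-0.2−5)² + (10.3−5)² + (3−5)² + (1.7−5)² + (5.6−5)² + (8.7−5)² = 103.43.
The Normal likelihood contributes (σ²)^(−n/2) exp(−SS/(2σ²)), so the posterior is Inverse-Gamma(α + n/2, β + SS/2) = Inverse-Gamma(8.2, 56.715).
The mode of Inverse-Gamma(a, b) is b/(a+1) = 56.715/9.2 ≈ 6.165.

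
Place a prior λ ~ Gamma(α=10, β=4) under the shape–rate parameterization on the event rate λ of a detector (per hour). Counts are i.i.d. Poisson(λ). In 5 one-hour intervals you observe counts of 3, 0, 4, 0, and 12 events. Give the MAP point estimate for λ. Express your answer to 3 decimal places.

λ̂_MAP = 3.111

Σxᵢ = 3+0+4+0+12 = 19, with n = 5.
Posterior ∝ λ^9e^(−4λ) · λ^19e^(−5λ) = λ^28e^(−9λ), i.e. Gamma(shape=29, rate=9).
The mode of a Gamma(a, b) with a ≥ 1 (shape–rate) is (a−1)/b = 28/9 ≈ 3.111.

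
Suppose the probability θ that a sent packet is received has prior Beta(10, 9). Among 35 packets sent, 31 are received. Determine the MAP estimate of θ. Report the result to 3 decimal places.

Prior: Beta(10, 9).
Data: 31 successes in 35 trials. The binomial likelihood contributes θ^31(1−θ)^4, so the posterior is Beta(10+31, 9+4) = Beta(41, 13).
For Beta(a, b) with a, b > 1 the mode is (a−1)/(a+b−2) = 40/52 ≈ 0.769.

θ̂_MAP = 0.769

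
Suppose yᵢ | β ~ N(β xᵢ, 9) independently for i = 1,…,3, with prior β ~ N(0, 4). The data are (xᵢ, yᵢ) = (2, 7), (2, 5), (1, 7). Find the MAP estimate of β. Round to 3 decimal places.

β̂_MAP = 2.756

log p(β | y) = −Σ(yᵢ − βxᵢ)²/(2·9) − β²/(2·4) + const.
Setting the derivative to zero: Σxᵢ(yᵢ − βxᵢ)/9 − β/4 = 0, so β = Σxᵢyᵢ / (Σxᵢ² + σ²/τ²).
Σxᵢyᵢ = 2·7 + 2·5 + 1·7 = 31; Σxᵢ² = 9; σ²/τ² = 2.25.
β̂_MAP = 31 / (9 + 2.25) = 31/11.25 ≈ 2.756.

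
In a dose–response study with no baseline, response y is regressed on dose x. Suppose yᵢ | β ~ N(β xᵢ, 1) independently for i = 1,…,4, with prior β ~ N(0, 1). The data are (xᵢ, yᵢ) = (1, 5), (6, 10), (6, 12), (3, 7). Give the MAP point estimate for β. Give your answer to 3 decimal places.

β̂_MAP = 1.904

log p(β | y) = −Σ(yᵢ − βxᵢ)²/(2·1) − β²/(2·1) + const.
Setting the derivative to zero: Σxᵢ(yᵢ − βxᵢ)/1 − β/1 = 0, so β = Σxᵢyᵢ / (Σxᵢ² + σ²/τ²).
Σxᵢyᵢ = 1·5 + 6·10 + 6·12 + 3·7 = 158; Σxᵢ² = 82; σ²/τ² = 1.
β̂_MAP = 158 / (82 + 1) = 158/83 ≈ 1.904.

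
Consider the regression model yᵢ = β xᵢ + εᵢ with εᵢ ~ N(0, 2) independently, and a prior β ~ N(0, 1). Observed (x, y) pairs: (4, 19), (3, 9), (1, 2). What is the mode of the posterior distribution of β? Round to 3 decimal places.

log p(β | y) = −Σ(yᵢ − βxᵢ)²/(2·2) − β²/(2·1) + const.
Setting the derivative to zero: Σxᵢ(yᵢ − βxᵢ)/2 − β/1 = 0, so β = Σxᵢyᵢ / (Σxᵢ² + σ²/τ²).
Σxᵢyᵢ = 4·19 + 3·9 + 1·2 = 105; Σxᵢ² = 26; σ²/τ² = 2.
β̂_MAP = 105 / (26 + 2) = 105/28 ≈ 3.750.

β̂_MAP = 3.750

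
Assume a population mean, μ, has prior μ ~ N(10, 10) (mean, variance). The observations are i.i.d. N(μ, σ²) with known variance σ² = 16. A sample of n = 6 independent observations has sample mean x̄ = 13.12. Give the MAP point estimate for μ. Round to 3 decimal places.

n = 6, x̄ = 13.12.
For a Normal prior and Normal likelihood with known variance, the posterior is Normal; its mode equals its mean, the precision-weighted average.
Prior precision 1/σ₀² = 1/10 = 0.1; data precision n/σ² = 6/16 = 0.375.
μ̂ = (0.1·10 + 0.375·13.12) / (0.1 + 0.375) = 5.92/0.475 = 1184/95 ≈ 12.463.

μ̂_MAP = 12.463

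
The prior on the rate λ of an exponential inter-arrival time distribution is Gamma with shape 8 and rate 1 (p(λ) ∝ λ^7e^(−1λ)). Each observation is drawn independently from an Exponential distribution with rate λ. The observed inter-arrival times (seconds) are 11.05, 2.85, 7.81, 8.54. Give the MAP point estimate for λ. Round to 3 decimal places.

λ̂_MAP = 0.352

The Exponential(rate=λ) likelihood is ∝ λ^n e^(−λΣtᵢ). Here n = 4 and Σtᵢ = 11.05 + 2.85 + 7.81 + 8.54 = 30.25.
Posterior ∝ λ^7e^(−1λ) · λ^4e^(−30.25λ) = λ^11e^(−31.25λ), i.e. Gamma(12, 31.25).
Mode = (a−1)/b = 11/31.25 ≈ 0.352.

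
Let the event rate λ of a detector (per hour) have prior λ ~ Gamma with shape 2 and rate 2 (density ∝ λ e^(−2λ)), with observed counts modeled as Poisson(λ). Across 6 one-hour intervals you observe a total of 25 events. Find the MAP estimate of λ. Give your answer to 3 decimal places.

λ̂_MAP = 3.250

Σxᵢ = 25, n = 6.
Posterior ∝ λe^(−2λ) · λ^25e^(−6λ) = λ^26e^(−8λ), i.e. Gamma(shape=27, rate=8).
The mode of a Gamma(a, b) with a ≥ 1 (shape–rate) is (a−1)/b = 26/8 ≈ 3.250.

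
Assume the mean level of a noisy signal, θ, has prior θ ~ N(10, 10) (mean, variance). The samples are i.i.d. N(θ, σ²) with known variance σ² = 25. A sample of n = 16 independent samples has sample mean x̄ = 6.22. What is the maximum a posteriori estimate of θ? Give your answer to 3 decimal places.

θ̂_MAP = 6.731

n = 16, x̄ = 6.22.
For a Normal prior and Normal likelihood with known variance, the posterior is Normal; its mode equals its mean, the precision-weighted average.
Prior precision 1/σ₀² = 1/10 = 0.1; data precision n/σ² = 16/25 = 0.64.
θ̂ = (0.1·10 + 0.64·6.22) / (0.1 + 0.64) = 4.9808/0.74 = 6226/925 ≈ 6.731.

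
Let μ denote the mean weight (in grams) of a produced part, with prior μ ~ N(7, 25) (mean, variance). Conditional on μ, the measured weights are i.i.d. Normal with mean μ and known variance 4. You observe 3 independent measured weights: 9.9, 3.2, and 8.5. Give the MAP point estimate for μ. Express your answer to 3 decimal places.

μ̂_MAP = 7.190

n = 3; x̄ = (9.9 + 3.2 + 8.5)/3 = 21.6/3 = 7.2.
For a Normal prior and Normal likelihood with known variance, the posterior is Normal; its mode equals its mean, the precision-weighted average.
Prior precision 1/σ₀² = 1/25 = 0.04; data precision n/σ² = 3/4 = 0.75.
μ̂ = (0.04·7 + 0.75·7.2) / (0.04 + 0.75) = 5.68/0.79 = 568/79 ≈ 7.190.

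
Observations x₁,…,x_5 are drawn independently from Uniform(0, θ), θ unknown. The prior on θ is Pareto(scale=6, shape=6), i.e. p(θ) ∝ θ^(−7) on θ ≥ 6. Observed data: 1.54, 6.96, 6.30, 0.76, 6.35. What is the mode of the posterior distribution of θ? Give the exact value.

θ̂_MAP = 6.96

The Uniform(0, θ) likelihood is θ^(−n) for θ ≥ max(xᵢ), zero otherwise. Here max(xᵢ) = 6.96.
Posterior ∝ θ^(−7) · θ^(−5) = θ^(−12) on θ ≥ max(6, 6.96) = 6.96.
This density is strictly decreasing in θ, so the posterior mode lies at the lower boundary of the support.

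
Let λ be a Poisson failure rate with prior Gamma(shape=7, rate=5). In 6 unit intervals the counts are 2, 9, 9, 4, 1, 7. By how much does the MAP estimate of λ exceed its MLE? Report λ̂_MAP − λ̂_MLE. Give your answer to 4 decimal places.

MAP − MLE = -1.8788

Σxᵢ = 32. Posterior is Gamma(39, 11); MAP = (39−1)/11 = 38/11 ≈ 3.45455.
MLE = x̄ = 32/6 ≈ 5.33333.
Difference = 38/11 − 32/6 = -62/33 ≈ -1.8788.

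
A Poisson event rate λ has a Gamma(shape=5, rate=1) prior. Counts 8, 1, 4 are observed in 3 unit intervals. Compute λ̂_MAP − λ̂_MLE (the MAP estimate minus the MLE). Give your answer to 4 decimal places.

Σxᵢ = 13. Posterior is Gamma(18, 4); MAP = (18−1)/4 = 17/4 ≈ 4.25000.
MLE = x̄ = 13/3 ≈ 4.33333.
Difference = 17/4 − 13/3 = -1/12 ≈ -0.0833.

MAP − MLE = -0.0833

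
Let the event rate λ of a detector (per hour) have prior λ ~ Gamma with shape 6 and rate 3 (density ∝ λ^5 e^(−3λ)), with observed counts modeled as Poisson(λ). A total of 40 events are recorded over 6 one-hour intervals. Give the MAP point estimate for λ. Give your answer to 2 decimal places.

Σxᵢ = 40, n = 6.
Posterior ∝ λ^5e^(−3λ) · λ^40e^(−6λ) = λ^45e^(−9λ), i.e. Gamma(shape=46, rate=9).
The mode of a Gamma(a, b) with a ≥ 1 (shape–rate) is (a−1)/b = 45/9 ≈ 5.00.

λ̂_MAP = 5.00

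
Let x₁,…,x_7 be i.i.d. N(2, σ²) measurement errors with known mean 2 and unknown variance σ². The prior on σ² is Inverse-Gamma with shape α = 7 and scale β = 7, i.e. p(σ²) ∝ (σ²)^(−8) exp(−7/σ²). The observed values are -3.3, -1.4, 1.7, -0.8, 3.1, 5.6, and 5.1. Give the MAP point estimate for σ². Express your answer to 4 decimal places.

Sum of squared deviations about the known mean: SS = (-3.3−2)² + (-1.4−2)² + (1.7−2)² + (-0.8−2)² + (3.1−2)² + (5.6−2)² + (5.1−2)² = 71.36.
The Normal likelihood contributes (σ²)^(−n/2) exp(−SS/(2σ²)), so the posterior is Inverse-Gamma(α + n/2, β + SS/2) = Inverse-Gamma(10.5, 42.68).
The mode of Inverse-Gamma(a, b) is b/(a+1) = 42.68/11.5 ≈ 3.7113.

σ̂²_MAP = 3.7113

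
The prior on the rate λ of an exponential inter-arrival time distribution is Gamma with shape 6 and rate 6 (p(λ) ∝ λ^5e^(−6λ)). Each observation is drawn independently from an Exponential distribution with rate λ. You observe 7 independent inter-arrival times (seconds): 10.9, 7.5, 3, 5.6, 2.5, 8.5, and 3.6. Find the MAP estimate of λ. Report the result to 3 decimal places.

The Exponential(rate=λ) likelihood is ∝ λ^n e^(−λΣtᵢ). Here n = 7 and Σtᵢ = 10.9 + 7.5 + 3 + 5.6 + 2.5 + 8.5 + 3.6 = 41.6.
Posterior ∝ λ^5e^(−6λ) · λ^7e^(−41.6λ) = λ^12e^(−47.6λ), i.e. Gamma(13, 47.6).
Mode = (a−1)/b = 12/47.6 ≈ 0.252.

λ̂_MAP = 0.252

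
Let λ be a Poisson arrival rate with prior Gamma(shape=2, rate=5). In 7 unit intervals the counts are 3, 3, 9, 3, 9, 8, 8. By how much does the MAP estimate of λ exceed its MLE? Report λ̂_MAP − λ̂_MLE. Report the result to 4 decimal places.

MAP − MLE = -2.4762

Σxᵢ = 43. Posterior is Gamma(45, 12); MAP = (45−1)/12 = 44/12 ≈ 3.66667.
MLE = x̄ = 43/7 ≈ 6.14286.
Difference = 44/12 − 43/7 = -52/21 ≈ -2.4762.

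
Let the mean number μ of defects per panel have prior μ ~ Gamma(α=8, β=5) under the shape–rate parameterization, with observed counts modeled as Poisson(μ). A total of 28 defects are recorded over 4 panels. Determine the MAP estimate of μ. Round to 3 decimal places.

Σxᵢ = 28, n = 4.
Posterior ∝ μ^7e^(−5μ) · μ^28e^(−4μ) = μ^35e^(−9μ), i.e. Gamma(shape=36, rate=9).
The mode of a Gamma(a, b) with a ≥ 1 (shape–rate) is (a−1)/b = 35/9 ≈ 3.889.

μ̂_MAP = 3.889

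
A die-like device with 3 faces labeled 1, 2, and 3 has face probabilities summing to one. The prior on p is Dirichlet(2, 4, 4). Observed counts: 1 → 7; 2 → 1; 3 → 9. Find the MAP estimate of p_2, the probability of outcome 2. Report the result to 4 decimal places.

MAP estimate: 0.1667

The posterior is Dirichlet(αᵢ + nᵢ) = Dirichlet(9, 5, 13).
For a Dirichlet(a₁,…,a_K) with all aᵢ > 1, the mode has j-th component (aⱼ − 1)/(Σaᵢ − K).
Here Σaᵢ = 27 and K = 3, so p_2 = (5 − 1)/(27 − 3) = 4/24 ≈ 0.1667.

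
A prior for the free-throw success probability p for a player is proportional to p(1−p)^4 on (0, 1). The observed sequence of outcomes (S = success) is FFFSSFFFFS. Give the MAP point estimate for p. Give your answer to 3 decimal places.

The prior density ∝ p(1−p)^4 is the kernel of Beta(2, 5).
Data: 3 successes in 10 trials (from the sequence). The binomial likelihood contributes p^3(1−p)^7, so the posterior is Beta(2+3, 5+7) = Beta(5, 12).
For Beta(a, b) with a, b > 1 the mode is (a−1)/(a+b−2) = 4/15 ≈ 0.267.

p̂_MAP = 0.267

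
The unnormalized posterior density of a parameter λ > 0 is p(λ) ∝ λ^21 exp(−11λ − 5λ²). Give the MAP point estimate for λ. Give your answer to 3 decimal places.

λ̂_MAP = 1.000

ℓ'(λ) = 21/λ − 11 − 10λ. Setting this to zero and multiplying by λ: 10λ² + 11λ − 21 = 0.
λ = (−11 + √(11² + 4·10·21)) / (2·10) = (−11 + √961) / 20 = (−11 + 31)/20 = 1.
ℓ''(λ) = −21/λ² − 10 < 0, confirming a maximum.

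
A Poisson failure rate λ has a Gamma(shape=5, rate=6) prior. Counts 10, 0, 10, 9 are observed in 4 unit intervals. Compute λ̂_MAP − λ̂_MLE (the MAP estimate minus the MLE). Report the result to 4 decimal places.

MAP − MLE = -3.9500

Σxᵢ = 29. Posterior is Gamma(34, 10); MAP = (34−1)/10 = 33/10 ≈ 3.30000.
MLE = x̄ = 29/4 ≈ 7.25000.
Difference = 33/10 − 29/4 = -79/20 ≈ -3.9500.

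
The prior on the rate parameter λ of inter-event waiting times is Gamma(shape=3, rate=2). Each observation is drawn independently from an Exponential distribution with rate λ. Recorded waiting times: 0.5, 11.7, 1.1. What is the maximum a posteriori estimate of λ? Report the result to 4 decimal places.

λ̂_MAP = 0.3268

The Exponential(rate=λ) likelihood is ∝ λ^n e^(−λΣtᵢ). Here n = 3 and Σtᵢ = 0.5 + 11.7 + 1.1 = 13.3.
Posterior ∝ λ^2e^(−2λ) · λ^3e^(−13.3λ) = λ^5e^(−15.3λ), i.e. Gamma(6, 15.3).
Mode = (a−1)/b = 5/15.3 ≈ 0.3268.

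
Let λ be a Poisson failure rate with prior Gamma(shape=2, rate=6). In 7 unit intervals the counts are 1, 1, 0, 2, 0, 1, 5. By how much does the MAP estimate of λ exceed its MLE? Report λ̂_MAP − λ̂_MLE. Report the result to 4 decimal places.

MAP − MLE = -0.5824

Σxᵢ = 10. Posterior is Gamma(12, 13); MAP = (12−1)/13 = 11/13 ≈ 0.84615.
MLE = x̄ = 10/7 ≈ 1.42857.
Difference = 11/13 − 10/7 = -53/91 ≈ -0.5824.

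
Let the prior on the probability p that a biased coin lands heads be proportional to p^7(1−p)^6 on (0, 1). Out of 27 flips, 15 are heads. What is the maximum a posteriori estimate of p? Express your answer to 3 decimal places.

The prior density ∝ p^7(1−p)^6 is the kernel of Beta(8, 7).
Data: 15 successes in 27 trials. The binomial likelihood contributes p^15(1−p)^12, so the posterior is Beta(8+15, 7+12) = Beta(23, 19).
For Beta(a, b) with a, b > 1 the mode is (a−1)/(a+b−2) = 22/40 ≈ 0.550.

p̂_MAP = 0.550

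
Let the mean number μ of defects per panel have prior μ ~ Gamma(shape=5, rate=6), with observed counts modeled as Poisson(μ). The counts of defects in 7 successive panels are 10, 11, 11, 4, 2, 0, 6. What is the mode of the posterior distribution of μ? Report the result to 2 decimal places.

Σxᵢ = 10+11+11+4+2+0+6 = 44, with n = 7.
Posterior ∝ μ^4e^(−6μ) · μ^44e^(−7μ) = μ^48e^(−13μ), i.e. Gamma(shape=49, rate=13).
The mode of a Gamma(a, b) with a ≥ 1 (shape–rate) is (a−1)/b = 48/13 ≈ 3.69.

μ̂_MAP = 3.69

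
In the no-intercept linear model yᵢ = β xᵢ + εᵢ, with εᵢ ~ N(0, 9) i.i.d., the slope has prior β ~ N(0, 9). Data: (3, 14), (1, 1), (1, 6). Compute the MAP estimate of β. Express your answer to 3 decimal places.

log p(β | y) = −Σ(yᵢ − βxᵢ)²/(2·9) − β²/(2·9) + const.
Setting the derivative to zero: Σxᵢ(yᵢ − βxᵢ)/9 − β/9 = 0, so β = Σxᵢyᵢ / (Σxᵢ² + σ²/τ²).
Σxᵢyᵢ = 3·14 + 1·1 + 1·6 = 49; Σxᵢ² = 11; σ²/τ² = 1.
β̂_MAP = 49 / (11 + 1) = 49/12 ≈ 4.083.

β̂_MAP = 4.083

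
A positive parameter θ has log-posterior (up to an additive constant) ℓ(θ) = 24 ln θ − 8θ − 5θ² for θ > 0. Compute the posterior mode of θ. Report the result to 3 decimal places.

θ̂_MAP = 1.200

ℓ'(θ) = 24/θ − 8 − 10θ. Setting this to zero and multiplying by θ: 10θ² + 8θ − 24 = 0.
θ = (−8 + √(8² + 4·10·24)) / (2·10) = (−8 + √1024) / 20 = (−8 + 32)/20 = 6/5.
ℓ''(θ) = −24/θ² − 10 < 0, confirming a maximum.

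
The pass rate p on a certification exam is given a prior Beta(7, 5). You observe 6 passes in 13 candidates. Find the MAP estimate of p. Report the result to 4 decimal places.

p̂_MAP = 0.5217

Prior: Beta(7, 5).
Data: 6 successes in 13 trials. The binomial likelihood contributes p^6(1−p)^7, so the posterior is Beta(7+6, 5+7) = Beta(13, 12).
For Beta(a, b) with a, b > 1 the mode is (a−1)/(a+b−2) = 12/23 ≈ 0.5217.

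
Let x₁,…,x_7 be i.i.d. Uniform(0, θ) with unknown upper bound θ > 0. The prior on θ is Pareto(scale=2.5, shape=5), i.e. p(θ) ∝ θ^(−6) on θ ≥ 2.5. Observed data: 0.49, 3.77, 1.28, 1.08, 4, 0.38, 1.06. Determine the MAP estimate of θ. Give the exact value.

The Uniform(0, θ) likelihood is θ^(−n) for θ ≥ max(xᵢ), zero otherwise. Here max(xᵢ) = 4.
Posterior ∝ θ^(−6) · θ^(−7) = θ^(−13) on θ ≥ max(2.5, 4) = 4.
This density is strictly decreasing in θ, so the posterior mode lies at the lower boundary of the support.

θ̂_MAP = 4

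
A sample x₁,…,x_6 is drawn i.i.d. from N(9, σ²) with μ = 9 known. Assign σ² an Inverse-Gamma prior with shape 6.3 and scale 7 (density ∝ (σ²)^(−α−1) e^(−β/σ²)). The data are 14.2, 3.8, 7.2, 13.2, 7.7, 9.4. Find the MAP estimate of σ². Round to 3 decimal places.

σ̂²_MAP = 4.408

Sum of squared deviations about the known mean: SS = (14.2−9)² + (3.8−9)² + (7.2−9)² + (13.2−9)² + (7.7−9)² + (9.4−9)² = 76.81.
The Normal likelihood contributes (σ²)^(−n/2) exp(−SS/(2σ²)), so the posterior is Inverse-Gamma(α + n/2, β + SS/2) = Inverse-Gamma(9.3, 45.405).
The mode of Inverse-Gamma(a, b) is b/(a+1) = 45.405/10.3 ≈ 4.408.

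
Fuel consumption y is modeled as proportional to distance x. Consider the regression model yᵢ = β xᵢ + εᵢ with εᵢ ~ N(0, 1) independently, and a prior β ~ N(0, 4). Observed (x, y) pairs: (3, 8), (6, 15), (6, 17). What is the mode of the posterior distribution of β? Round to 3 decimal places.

log p(β | y) = −Σ(yᵢ − βxᵢ)²/(2·1) − β²/(2·4) + const.
Setting the derivative to zero: Σxᵢ(yᵢ − βxᵢ)/1 − β/4 = 0, so β = Σxᵢyᵢ / (Σxᵢ² + σ²/τ²).
Σxᵢyᵢ = 3·8 + 6·15 + 6·17 = 216; Σxᵢ² = 81; σ²/τ² = 0.25.
β̂_MAP = 216 / (81 + 0.25) = 216/81.25 ≈ 2.658.

β̂_MAP = 2.658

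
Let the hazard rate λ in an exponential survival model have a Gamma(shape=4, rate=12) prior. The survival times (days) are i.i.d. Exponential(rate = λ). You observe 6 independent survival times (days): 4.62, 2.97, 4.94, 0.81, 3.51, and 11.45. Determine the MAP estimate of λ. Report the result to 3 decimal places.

λ̂_MAP = 0.223

The Exponential(rate=λ) likelihood is ∝ λ^n e^(−λΣtᵢ). Here n = 6 and Σtᵢ = 4.62 + 2.97 + 4.94 + 0.81 + 3.51 + 11.45 = 28.30.
Posterior ∝ λ^3e^(−12λ) · λ^6e^(−28.30λ) = λ^9e^(−40.30λ), i.e. Gamma(10, 40.30).
Mode = (a−1)/b = 9/40.30 ≈ 0.223.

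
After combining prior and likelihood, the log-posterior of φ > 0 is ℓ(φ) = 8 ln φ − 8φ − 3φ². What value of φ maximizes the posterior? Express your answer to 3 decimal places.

φ̂_MAP = 0.667

ℓ'(φ) = 8/φ − 8 − 6φ. Setting this to zero and multiplying by φ: 6φ² + 8φ − 8 = 0.
φ = (−8 + √(8² + 4·6·8)) / (2·6) = (−8 + √256) / 12 = (−8 + 16)/12 = 2/3.
ℓ''(φ) = −8/φ² − 6 < 0, confirming a maximum.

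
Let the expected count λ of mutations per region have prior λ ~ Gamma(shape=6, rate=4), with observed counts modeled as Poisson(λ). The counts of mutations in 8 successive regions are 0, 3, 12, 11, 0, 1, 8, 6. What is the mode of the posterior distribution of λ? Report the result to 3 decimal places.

Σxᵢ = 0+3+12+11+0+1+8+6 = 41, with n = 8.
Posterior ∝ λ^5e^(−4λ) · λ^41e^(−8λ) = λ^46e^(−12λ), i.e. Gamma(shape=47, rate=12).
The mode of a Gamma(a, b) with a ≥ 1 (shape–rate) is (a−1)/b = 46/12 ≈ 3.833.

λ̂_MAP = 3.833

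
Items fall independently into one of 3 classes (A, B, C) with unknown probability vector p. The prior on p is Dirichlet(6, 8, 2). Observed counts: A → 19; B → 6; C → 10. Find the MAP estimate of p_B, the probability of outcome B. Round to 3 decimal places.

The posterior is Dirichlet(αᵢ + nᵢ) = Dirichlet(25, 14, 12).
For a Dirichlet(a₁,…,a_K) with all aᵢ > 1, the mode has j-th component (aⱼ − 1)/(Σaᵢ − K).
Here Σaᵢ = 51 and K = 3, so p_B = (14 − 1)/(51 − 3) = 13/48 ≈ 0.271.

MAP estimate of p_B = 0.271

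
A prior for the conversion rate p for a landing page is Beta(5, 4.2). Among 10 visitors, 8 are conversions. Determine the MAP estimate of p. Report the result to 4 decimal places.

Prior: Beta(5, 4.2).
Data: 8 successes in 10 trials. The binomial likelihood contributes p^8(1−p)^2, so the posterior is Beta(5+8, 4.2+2) = Beta(13, 6.2).
For Beta(a, b) with a, b > 1 the mode is (a−1)/(a+b−2) = 12/17.2 ≈ 0.6977.

p̂_MAP = 0.6977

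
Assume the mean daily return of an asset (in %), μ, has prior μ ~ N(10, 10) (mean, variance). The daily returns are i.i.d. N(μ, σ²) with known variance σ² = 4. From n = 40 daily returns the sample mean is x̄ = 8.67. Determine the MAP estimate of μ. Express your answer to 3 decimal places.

μ̂_MAP = 8.683

n = 40, x̄ = 8.67.
For a Normal prior and Normal likelihood with known variance, the posterior is Normal; its mode equals its mean, the precision-weighted average.
Prior precision 1/σ₀² = 1/10 = 0.1; data precision n/σ² = 40/4 = 10.
μ̂ = (0.1·10 + 10·8.67) / (0.1 + 10) = 87.7/10.1 = 877/101 ≈ 8.683.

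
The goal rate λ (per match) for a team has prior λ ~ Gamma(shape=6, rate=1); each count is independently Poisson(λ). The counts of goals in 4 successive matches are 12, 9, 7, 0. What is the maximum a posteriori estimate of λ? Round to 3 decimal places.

Σxᵢ = 12+9+7+0 = 28, with n = 4.
Posterior ∝ λ^5e^(−1λ) · λ^28e^(−4λ) = λ^33e^(−5λ), i.e. Gamma(shape=34, rate=5).
The mode of a Gamma(a, b) with a ≥ 1 (shape–rate) is (a−1)/b = 33/5 ≈ 6.600.

λ̂_MAP = 6.600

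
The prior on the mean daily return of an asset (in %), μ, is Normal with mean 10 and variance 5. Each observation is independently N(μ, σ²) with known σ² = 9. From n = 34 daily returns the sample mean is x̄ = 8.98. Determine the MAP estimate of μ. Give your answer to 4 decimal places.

n = 34, x̄ = 8.98.
For a Normal prior and Normal likelihood with known variance, the posterior is Normal; its mode equals its mean, the precision-weighted average.
Prior precision 1/σ₀² = 1/5 = 0.2; data precision n/σ² = 34/9.
μ̂ = (0.2·10 + (34/9)·8.98) / (0.2 + 34/9) = (8083/225)/(179/45) = 8083/895 ≈ 9.0313.

μ̂_MAP = 9.0313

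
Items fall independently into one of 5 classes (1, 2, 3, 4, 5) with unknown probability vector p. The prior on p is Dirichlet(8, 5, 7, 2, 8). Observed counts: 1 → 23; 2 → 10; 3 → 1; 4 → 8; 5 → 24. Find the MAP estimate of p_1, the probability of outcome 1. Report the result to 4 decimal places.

MAP estimate: 0.3297

The posterior is Dirichlet(αᵢ + nᵢ) = Dirichlet(31, 15, 8, 10, 32).
For a Dirichlet(a₁,…,a_K) with all aᵢ > 1, the mode has j-th component (aⱼ − 1)/(Σaᵢ − K).
Here Σaᵢ = 96 and K = 5, so p_1 = (31 − 1)/(96 − 5) = 30/91 ≈ 0.3297.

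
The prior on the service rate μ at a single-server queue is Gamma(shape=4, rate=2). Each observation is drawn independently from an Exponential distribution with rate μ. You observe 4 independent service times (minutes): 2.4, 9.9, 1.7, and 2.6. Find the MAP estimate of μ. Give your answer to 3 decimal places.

The Exponential(rate=μ) likelihood is ∝ μ^n e^(−μΣtᵢ). Here n = 4 and Σtᵢ = 2.4 + 9.9 + 1.7 + 2.6 = 16.6.
Posterior ∝ μ^3e^(−2μ) · μ^4e^(−16.6μ) = μ^7e^(−18.6μ), i.e. Gamma(8, 18.6).
Mode = (a−1)/b = 7/18.6 ≈ 0.376.

μ̂_MAP = 0.376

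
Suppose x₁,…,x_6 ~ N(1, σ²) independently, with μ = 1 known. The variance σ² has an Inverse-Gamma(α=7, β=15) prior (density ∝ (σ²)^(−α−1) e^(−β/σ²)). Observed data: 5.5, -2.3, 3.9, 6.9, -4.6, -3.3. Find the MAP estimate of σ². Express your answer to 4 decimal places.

σ̂²_MAP = 7.0095

Sum of squared deviations about the known mean: SS = (5.5−1)² + (-2.3−1)² + (3.9−1)² + (6.9−1)² + (-4.6−1)² + (-3.3−1)² = 124.21.
The Normal likelihood contributes (σ²)^(−n/2) exp(−SS/(2σ²)), so the posterior is Inverse-Gamma(α + n/2, β + SS/2) = Inverse-Gamma(10, 77.105).
The mode of Inverse-Gamma(a, b) is b/(a+1) = 77.105/11 ≈ 7.0095.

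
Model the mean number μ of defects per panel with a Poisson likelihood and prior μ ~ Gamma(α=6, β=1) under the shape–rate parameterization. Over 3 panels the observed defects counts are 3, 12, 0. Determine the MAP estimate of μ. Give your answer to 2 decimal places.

μ̂_MAP = 5.00

Σxᵢ = 3+12+0 = 15, with n = 3.
Posterior ∝ μ^5e^(−1μ) · μ^15e^(−3μ) = μ^20e^(−4μ), i.e. Gamma(shape=21, rate=4).
The mode of a Gamma(a, b) with a ≥ 1 (shape–rate) is (a−1)/b = 20/4 ≈ 5.00.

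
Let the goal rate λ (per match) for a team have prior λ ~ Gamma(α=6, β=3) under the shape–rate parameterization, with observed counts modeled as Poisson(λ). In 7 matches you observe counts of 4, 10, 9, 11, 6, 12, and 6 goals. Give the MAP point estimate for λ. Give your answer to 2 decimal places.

λ̂_MAP = 6.30

Σxᵢ = 4+10+9+11+6+12+6 = 58, with n = 7.
Posterior ∝ λ^5e^(−3λ) · λ^58e^(−7λ) = λ^63e^(−10λ), i.e. Gamma(shape=64, rate=10).
The mode of a Gamma(a, b) with a ≥ 1 (shape–rate) is (a−1)/b = 63/10 ≈ 6.30.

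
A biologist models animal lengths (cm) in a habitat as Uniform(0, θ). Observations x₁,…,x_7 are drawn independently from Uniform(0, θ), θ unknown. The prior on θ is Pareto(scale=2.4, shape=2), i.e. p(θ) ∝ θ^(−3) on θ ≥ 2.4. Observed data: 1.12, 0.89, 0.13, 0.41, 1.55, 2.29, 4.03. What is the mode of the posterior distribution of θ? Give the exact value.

The Uniform(0, θ) likelihood is θ^(−n) for θ ≥ max(xᵢ), zero otherwise. Here max(xᵢ) = 4.03.
Posterior ∝ θ^(−3) · θ^(−7) = θ^(−10) on θ ≥ max(2.4, 4.03) = 4.03.
This density is strictly decreasing in θ, so the posterior mode lies at the lower boundary of the support.

θ̂_MAP = 4.03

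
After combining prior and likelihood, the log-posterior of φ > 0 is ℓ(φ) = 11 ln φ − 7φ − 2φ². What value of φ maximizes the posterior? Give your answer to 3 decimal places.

φ̂_MAP = 1.000

ℓ'(φ) = 11/φ − 7 − 4φ. Setting this to zero and multiplying by φ: 4φ² + 7φ − 11 = 0.
φ = (−7 + √(7² + 4·4·11)) / (2·4) = (−7 + √225) / 8 = (−7 + 15)/8 = 1.
ℓ''(φ) = −11/φ² − 4 < 0, confirming a maximum.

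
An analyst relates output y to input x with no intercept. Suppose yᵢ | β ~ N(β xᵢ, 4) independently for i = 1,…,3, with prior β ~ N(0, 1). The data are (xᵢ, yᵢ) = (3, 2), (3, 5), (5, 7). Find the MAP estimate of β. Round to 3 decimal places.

log p(β | y) = −Σ(yᵢ − βxᵢ)²/(2·4) − β²/(2·1) + const.
Setting the derivative to zero: Σxᵢ(yᵢ − βxᵢ)/4 − β/1 = 0, so β = Σxᵢyᵢ / (Σxᵢ² + σ²/τ²).
Σxᵢyᵢ = 3·2 + 3·5 + 5·7 = 56; Σxᵢ² = 43; σ²/τ² = 4.
β̂_MAP = 56 / (43 + 4) = 56/47 ≈ 1.191.

β̂_MAP = 1.191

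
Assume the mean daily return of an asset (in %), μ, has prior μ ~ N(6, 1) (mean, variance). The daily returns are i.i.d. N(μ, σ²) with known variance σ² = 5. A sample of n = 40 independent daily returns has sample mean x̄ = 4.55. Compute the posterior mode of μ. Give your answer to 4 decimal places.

μ̂_MAP = 4.7111

n = 40, x̄ = 4.55.
For a Normal prior and Normal likelihood with known variance, the posterior is Normal; its mode equals its mean, the precision-weighted average.
Prior precision 1/σ₀² = 1/1 = 1; data precision n/σ² = 40/5 = 8.
μ̂ = (1·6 + 8·4.55) / (1 + 8) = 42.4/9 = 212/45 ≈ 4.7111.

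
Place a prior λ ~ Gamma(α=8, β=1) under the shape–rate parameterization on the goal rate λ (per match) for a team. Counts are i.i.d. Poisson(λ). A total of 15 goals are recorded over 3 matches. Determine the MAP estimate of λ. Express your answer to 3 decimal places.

λ̂_MAP = 5.500

Σxᵢ = 15, n = 3.
Posterior ∝ λ^7e^(−1λ) · λ^15e^(−3λ) = λ^22e^(−4λ), i.e. Gamma(shape=23, rate=4).
The mode of a Gamma(a, b) with a ≥ 1 (shape–rate) is (a−1)/b = 22/4 ≈ 5.500.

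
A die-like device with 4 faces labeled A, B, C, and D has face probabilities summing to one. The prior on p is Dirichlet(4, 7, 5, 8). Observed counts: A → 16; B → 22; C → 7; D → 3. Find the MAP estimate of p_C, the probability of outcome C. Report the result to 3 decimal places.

MAP estimate of p_C = 0.162

The posterior is Dirichlet(αᵢ + nᵢ) = Dirichlet(20, 29, 12, 11).
For a Dirichlet(a₁,…,a_K) with all aᵢ > 1, the mode has j-th component (aⱼ − 1)/(Σaᵢ − K).
Here Σaᵢ = 72 and K = 4, so p_C = (12 − 1)/(72 − 4) = 11/68 ≈ 0.162.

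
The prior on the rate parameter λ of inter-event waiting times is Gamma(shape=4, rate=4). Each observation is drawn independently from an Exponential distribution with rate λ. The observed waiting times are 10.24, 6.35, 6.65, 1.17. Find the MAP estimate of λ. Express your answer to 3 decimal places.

λ̂_MAP = 0.246

The Exponential(rate=λ) likelihood is ∝ λ^n e^(−λΣtᵢ). Here n = 4 and Σtᵢ = 10.24 + 6.35 + 6.65 + 1.17 = 24.41.
Posterior ∝ λ^3e^(−4λ) · λ^4e^(−24.41λ) = λ^7e^(−28.41λ), i.e. Gamma(8, 28.41).
Mode = (a−1)/b = 7/28.41 ≈ 0.246.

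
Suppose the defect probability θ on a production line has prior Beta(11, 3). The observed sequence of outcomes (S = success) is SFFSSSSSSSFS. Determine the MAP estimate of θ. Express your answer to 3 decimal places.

θ̂_MAP = 0.792

Prior: Beta(11, 3).
Data: 9 successes in 12 trials (from the sequence). The binomial likelihood contributes θ^9(1−θ)^3, so the posterior is Beta(11+9, 3+3) = Beta(20, 6).
For Beta(a, b) with a, b > 1 the mode is (a−1)/(a+b−2) = 19/24 ≈ 0.792.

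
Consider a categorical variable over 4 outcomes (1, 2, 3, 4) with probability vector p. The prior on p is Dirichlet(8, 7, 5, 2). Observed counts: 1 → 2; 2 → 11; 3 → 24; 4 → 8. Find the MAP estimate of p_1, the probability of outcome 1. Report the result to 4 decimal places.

The posterior is Dirichlet(αᵢ + nᵢ) = Dirichlet(10, 18, 29, 10).
For a Dirichlet(a₁,…,a_K) with all aᵢ > 1, the mode has j-th component (aⱼ − 1)/(Σaᵢ − K).
Here Σaᵢ = 67 and K = 4, so p_1 = (10 − 1)/(67 − 4) = 9/63 ≈ 0.1429.

MAP estimate: 0.1429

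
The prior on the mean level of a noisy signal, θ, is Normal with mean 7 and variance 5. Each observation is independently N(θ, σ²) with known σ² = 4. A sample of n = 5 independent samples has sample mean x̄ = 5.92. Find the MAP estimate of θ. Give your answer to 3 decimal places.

θ̂_MAP = 6.069

n = 5, x̄ = 5.92.
For a Normal prior and Normal likelihood with known variance, the posterior is Normal; its mode equals its mean, the precision-weighted average.
Prior precision 1/σ₀² = 1/5 = 0.2; data precision n/σ² = 5/4 = 1.25.
θ̂ = (0.2·7 + 1.25·5.92) / (0.2 + 1.25) = 8.8/1.45 = 176/29 ≈ 6.069.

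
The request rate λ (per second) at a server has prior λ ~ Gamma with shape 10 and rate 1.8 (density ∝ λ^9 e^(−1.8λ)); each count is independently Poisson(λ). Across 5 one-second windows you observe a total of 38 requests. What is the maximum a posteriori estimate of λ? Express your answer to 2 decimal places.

Σxᵢ = 38, n = 5.
Posterior ∝ λ^9e^(−1.8λ) · λ^38e^(−5λ) = λ^47e^(−6.8λ), i.e. Gamma(shape=48, rate=6.8).
The mode of a Gamma(a, b) with a ≥ 1 (shape–rate) is (a−1)/b = 47/6.8 ≈ 6.91.

λ̂_MAP = 6.91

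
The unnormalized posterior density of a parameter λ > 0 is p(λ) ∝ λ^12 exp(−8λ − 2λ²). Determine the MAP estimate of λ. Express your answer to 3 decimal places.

λ̂_MAP = 1.000

ℓ'(λ) = 12/λ − 8 − 4λ. Setting this to zero and multiplying by λ: 4λ² + 8λ − 12 = 0.
λ = (−8 + √(8² + 4·4·12)) / (2·4) = (−8 + √256) / 8 = (−8 + 16)/8 = 1.
ℓ''(λ) = −12/λ² − 4 < 0, confirming a maximum.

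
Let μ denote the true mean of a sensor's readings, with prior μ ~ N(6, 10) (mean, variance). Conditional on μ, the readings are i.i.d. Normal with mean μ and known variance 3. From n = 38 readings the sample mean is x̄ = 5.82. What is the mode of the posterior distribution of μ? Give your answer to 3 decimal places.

μ̂_MAP = 5.821

n = 38, x̄ = 5.82.
For a Normal prior and Normal likelihood with known variance, the posterior is Normal; its mode equals its mean, the precision-weighted average.
Prior precision 1/σ₀² = 1/10 = 0.1; data precision n/σ² = 38/3.
μ̂ = (0.1·6 + (38/3)·5.82) / (0.1 + 38/3) = 74.32/(383/30) = 11148/1915 ≈ 5.821.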